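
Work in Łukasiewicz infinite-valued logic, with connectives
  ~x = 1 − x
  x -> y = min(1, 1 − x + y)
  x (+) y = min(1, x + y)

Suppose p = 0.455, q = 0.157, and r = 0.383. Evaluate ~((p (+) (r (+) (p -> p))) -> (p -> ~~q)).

p -> p = min(1, 1 − 0.455 + 0.455) = min(1, 1.000) = 1.000
r (+) (p -> p) = min(1, 0.383 + 1.000) = min(1, 1.383) = 1.000
p (+) (r (+) (p -> p)) = min(1, 0.455 + 1.000) = min(1, 1.455) = 1.000
~q = 1 − 0.157 = 0.843
~~q = 1 − 0.843 = 0.157
p -> ~~q = min(1, 1 − 0.455 + 0.157) = min(1, 0.702) = 0.702
(p (+) (r (+) (p -> p))) -> (p -> ~~q) = min(1, 1 − 1.000 + 0.702) = min(1, 0.702) = 0.702
~((p (+) (r (+) (p -> p))) -> (p -> ~~q)) = 1 − 0.702 = 0.298

0.298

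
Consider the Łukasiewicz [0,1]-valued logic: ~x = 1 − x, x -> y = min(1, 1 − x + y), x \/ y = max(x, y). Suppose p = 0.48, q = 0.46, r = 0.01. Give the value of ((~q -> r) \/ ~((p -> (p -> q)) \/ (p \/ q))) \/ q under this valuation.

~q = 1 − 0.46 = 0.54
~q -> r = min(1, 1 − 0.54 + 0.01) = min(1, 0.47) = 0.47
p -> q = min(1, 1 − 0.48 + 0.46) = min(1, 0.98) = 0.98
p -> (p -> q) = min(1, 1 − 0.48 + 0.98) = min(1, 1.50) = 1.00
p \/ q = max(0.48, 0.46) = 0.48
(p -> (p -> q)) \/ (p \/ q) = max(1.00, 0.48) = 1.00
~((p -> (p -> q)) \/ (p \/ q)) = 1 − 1.00 = 0.00
(~q -> r) \/ ~((p -> (p -> q)) \/ (p \/ q)) = max(0.47, 0.00) = 0.47
((~q -> r) \/ ~((p -> (p -> q)) \/ (p \/ q))) \/ q = max(0.47, 0.46) = 0.47

0.47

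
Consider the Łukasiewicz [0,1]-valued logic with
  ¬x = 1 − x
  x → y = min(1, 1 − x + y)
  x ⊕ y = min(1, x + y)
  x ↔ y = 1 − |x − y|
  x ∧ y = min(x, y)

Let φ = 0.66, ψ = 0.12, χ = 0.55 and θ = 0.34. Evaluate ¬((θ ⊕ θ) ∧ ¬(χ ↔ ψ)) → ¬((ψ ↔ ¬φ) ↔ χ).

0.66

θ ⊕ θ = min(1, 0.34 + 0.34) = min(1, 0.68) = 0.68
χ ↔ ψ = 1 − |0.55 − 0.12| = 1 − 0.43 = 0.57
¬(χ ↔ ψ) = 1 − 0.57 = 0.43
(θ ⊕ θ) ∧ ¬(χ ↔ ψ) = min(0.68, 0.43) = 0.43
¬((θ ⊕ θ) ∧ ¬(χ ↔ ψ)) = 1 − 0.43 = 0.57
¬φ = 1 − 0.66 = 0.34
ψ ↔ ¬φ = 1 − |0.12 − 0.34| = 1 − 0.22 = 0.78
(ψ ↔ ¬φ) ↔ χ = 1 − |0.78 − 0.55| = 1 − 0.23 = 0.77
¬((ψ ↔ ¬φ) ↔ χ) = 1 − 0.77 = 0.23
¬((θ ⊕ θ) ∧ ¬(χ ↔ ψ)) → ¬((ψ ↔ ¬φ) ↔ χ) = min(1, 1 − 0.57 + 0.23) = min(1, 0.66) = 0.66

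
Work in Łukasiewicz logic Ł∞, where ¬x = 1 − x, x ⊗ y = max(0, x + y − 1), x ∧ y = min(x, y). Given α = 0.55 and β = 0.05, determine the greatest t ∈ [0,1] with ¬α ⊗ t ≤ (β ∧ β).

0.60

¬α = 1 − 0.55 = 0.45
So the left factor is ¬α = 0.45.
β ∧ β = min(0.05, 0.05) = 0.05
So the right-hand bound is β ∧ β = 0.05.
The residuum of the Łukasiewicz t-norm gives the supremum: min(1, 1 − 0.45 + 0.05).
1 − 0.45 + 0.05 = 0.60, so t = min(1, 0.60) = 0.60.
Check: 0.45 ⊗ 0.60 = max(0, 0.05) = 0.05 ≤ 0.05.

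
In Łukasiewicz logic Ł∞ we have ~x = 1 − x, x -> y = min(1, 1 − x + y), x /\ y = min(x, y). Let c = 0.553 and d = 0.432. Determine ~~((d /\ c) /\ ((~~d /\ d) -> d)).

d /\ c = min(0.432, 0.553) = 0.432
~d = 1 − 0.432 = 0.568
~~d = 1 − 0.568 = 0.432
~~d /\ d = min(0.432, 0.432) = 0.432
(~~d /\ d) -> d = min(1, 1 − 0.432 + 0.432) = min(1, 1.000) = 1.000
(d /\ c) /\ ((~~d /\ d) -> d) = min(0.432, 1.000) = 0.432
~((d /\ c) /\ ((~~d /\ d) -> d)) = 1 − 0.432 = 0.568
~~((d /\ c) /\ ((~~d /\ d) -> d)) = 1 − 0.568 = 0.432

0.432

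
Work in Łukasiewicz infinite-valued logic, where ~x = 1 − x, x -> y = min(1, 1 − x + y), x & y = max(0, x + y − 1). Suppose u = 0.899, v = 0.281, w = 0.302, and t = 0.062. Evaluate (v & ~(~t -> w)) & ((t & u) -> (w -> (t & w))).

0.000

~t = 1 − 0.062 = 0.938
~t -> w = min(1, 1 − 0.938 + 0.302) = min(1, 0.364) = 0.364
~(~t -> w) = 1 − 0.364 = 0.636
v & ~(~t -> w) = max(0, 0.281 + 0.636 − 1) = max(0, -0.083) = 0.000
t & u = max(0, 0.062 + 0.899 − 1) = max(0, -0.039) = 0.000
t & w = max(0, 0.062 + 0.302 − 1) = max(0, -0.636) = 0.000
w -> (t & w) = min(1, 1 − 0.302 + 0.000) = min(1, 0.698) = 0.698
(t & u) -> (w -> (t & w)) = min(1, 1 − 0.000 + 0.698) = min(1, 1.698) = 1.000
(v & ~(~t -> w)) & ((t & u) -> (w -> (t & w))) = max(0, 0.000 + 1.000 − 1) = max(0, 0.000) = 0.000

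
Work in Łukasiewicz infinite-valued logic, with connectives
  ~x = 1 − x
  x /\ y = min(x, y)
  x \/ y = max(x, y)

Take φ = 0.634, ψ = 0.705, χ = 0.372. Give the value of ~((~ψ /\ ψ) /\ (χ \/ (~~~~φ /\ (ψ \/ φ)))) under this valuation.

~ψ = 1 − 0.705 = 0.295
~ψ /\ ψ = min(0.295, 0.705) = 0.295
~φ = 1 − 0.634 = 0.366
~~φ = 1 − 0.366 = 0.634
~~~φ = 1 − 0.634 = 0.366
~~~~φ = 1 − 0.366 = 0.634
ψ \/ φ = max(0.705, 0.634) = 0.705
~~~~φ /\ (ψ \/ φ) = min(0.634, 0.705) = 0.634
χ \/ (~~~~φ /\ (ψ \/ φ)) = max(0.372, 0.634) = 0.634
(~ψ /\ ψ) /\ (χ \/ (~~~~φ /\ (ψ \/ φ))) = min(0.295, 0.634) = 0.295
~((~ψ /\ ψ) /\ (χ \/ (~~~~φ /\ (ψ \/ φ)))) = 1 − 0.295 = 0.705

0.705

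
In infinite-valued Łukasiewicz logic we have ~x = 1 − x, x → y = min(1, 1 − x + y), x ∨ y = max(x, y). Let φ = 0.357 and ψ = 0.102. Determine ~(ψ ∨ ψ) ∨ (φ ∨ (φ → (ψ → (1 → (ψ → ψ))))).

1.000

ψ ∨ ψ = max(0.102, 0.102) = 0.102
~(ψ ∨ ψ) = 1 − 0.102 = 0.898
ψ → ψ = min(1, 1 − 0.102 + 0.102) = min(1, 1.000) = 1.000
1 → (ψ → ψ) = min(1, 1 − 1.000 + 1.000) = min(1, 1.000) = 1.000
ψ → (1 → (ψ → ψ)) = min(1, 1 − 0.102 + 1.000) = min(1, 1.898) = 1.000
φ → (ψ → (1 → (ψ → ψ))) = min(1, 1 − 0.357 + 1.000) = min(1, 1.643) = 1.000
φ ∨ (φ → (ψ → (1 → (ψ → ψ)))) = max(0.357, 1.000) = 1.000
~(ψ ∨ ψ) ∨ (φ ∨ (φ → (ψ → (1 → (ψ → ψ))))) = max(0.898, 1.000) = 1.000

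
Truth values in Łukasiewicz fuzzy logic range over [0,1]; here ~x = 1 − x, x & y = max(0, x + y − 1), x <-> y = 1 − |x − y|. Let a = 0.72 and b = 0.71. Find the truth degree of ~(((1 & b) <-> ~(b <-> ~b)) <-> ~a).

1 & b = max(0, 1.00 + 0.71 − 1) = max(0, 0.71) = 0.71
~b = 1 − 0.71 = 0.29
b <-> ~b = 1 − |0.71 − 0.29| = 1 − 0.42 = 0.58
~(b <-> ~b) = 1 − 0.58 = 0.42
(1 & b) <-> ~(b <-> ~b) = 1 − |0.71 − 0.42| = 1 − 0.29 = 0.71
~a = 1 − 0.72 = 0.28
((1 & b) <-> ~(b <-> ~b)) <-> ~a = 1 − |0.71 − 0.28| = 1 − 0.43 = 0.57
~(((1 & b) <-> ~(b <-> ~b)) <-> ~a) = 1 − 0.57 = 0.43

0.43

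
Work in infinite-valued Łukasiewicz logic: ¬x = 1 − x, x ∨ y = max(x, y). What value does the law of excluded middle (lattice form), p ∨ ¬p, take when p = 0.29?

¬p = 1 − 0.29 = 0.71
p ∨ ¬p = max(0.29, 0.71) = 0.71
(The value 0.71 < 1 shows this instance is not satisfied; not a Ł∞-tautology — its value is max(a, 1−a).)

0.71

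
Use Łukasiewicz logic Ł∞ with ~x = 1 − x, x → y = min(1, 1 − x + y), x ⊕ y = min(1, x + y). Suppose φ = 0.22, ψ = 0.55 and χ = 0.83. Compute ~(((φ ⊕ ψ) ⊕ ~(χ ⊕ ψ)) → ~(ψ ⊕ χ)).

φ ⊕ ψ = min(1, 0.22 + 0.55) = min(1, 0.77) = 0.77
χ ⊕ ψ = min(1, 0.83 + 0.55) = min(1, 1.38) = 1.00
~(χ ⊕ ψ) = 1 − 1.00 = 0.00
(φ ⊕ ψ) ⊕ ~(χ ⊕ ψ) = min(1, 0.77 + 0.00) = min(1, 0.77) = 0.77
ψ ⊕ χ = min(1, 0.55 + 0.83) = min(1, 1.38) = 1.00
~(ψ ⊕ χ) = 1 − 1.00 = 0.00
((φ ⊕ ψ) ⊕ ~(χ ⊕ ψ)) → ~(ψ ⊕ χ) = min(1, 1 − 0.77 + 0.00) = min(1, 0.23) = 0.23
~(((φ ⊕ ψ) ⊕ ~(χ ⊕ ψ)) → ~(ψ ⊕ χ)) = 1 − 0.23 = 0.77

0.77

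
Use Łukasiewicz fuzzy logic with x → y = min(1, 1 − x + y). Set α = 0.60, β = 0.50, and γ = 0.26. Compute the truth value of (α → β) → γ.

0.36

α → β = min(1, 1 − 0.60 + 0.50) = min(1, 0.90) = 0.90
(α → β) → γ = min(1, 1 − 0.90 + 0.26) = min(1, 0.36) = 0.36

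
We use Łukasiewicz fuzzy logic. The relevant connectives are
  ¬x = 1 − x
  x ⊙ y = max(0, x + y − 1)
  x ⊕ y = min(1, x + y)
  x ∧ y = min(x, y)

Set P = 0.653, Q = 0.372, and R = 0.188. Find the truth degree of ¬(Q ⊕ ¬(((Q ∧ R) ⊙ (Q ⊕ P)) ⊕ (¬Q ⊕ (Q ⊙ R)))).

0.444

Q ∧ R = min(0.372, 0.188) = 0.188
Q ⊕ P = min(1, 0.372 + 0.653) = min(1, 1.025) = 1.000
(Q ∧ R) ⊙ (Q ⊕ P) = max(0, 0.188 + 1.000 − 1) = max(0, 0.188) = 0.188
¬Q = 1 − 0.372 = 0.628
Q ⊙ R = max(0, 0.372 + 0.188 − 1) = max(0, -0.440) = 0.000
¬Q ⊕ (Q ⊙ R) = min(1, 0.628 + 0.000) = min(1, 0.628) = 0.628
((Q ∧ R) ⊙ (Q ⊕ P)) ⊕ (¬Q ⊕ (Q ⊙ R)) = min(1, 0.188 + 0.628) = min(1, 0.816) = 0.816
¬(((Q ∧ R) ⊙ (Q ⊕ P)) ⊕ (¬Q ⊕ (Q ⊙ R))) = 1 − 0.816 = 0.184
Q ⊕ ¬(((Q ∧ R) ⊙ (Q ⊕ P)) ⊕ (¬Q ⊕ (Q ⊙ R))) = min(1, 0.372 + 0.184) = min(1, 0.556) = 0.556
¬(Q ⊕ ¬(((Q ∧ R) ⊙ (Q ⊕ P)) ⊕ (¬Q ⊕ (Q ⊙ R)))) = 1 − 0.556 = 0.444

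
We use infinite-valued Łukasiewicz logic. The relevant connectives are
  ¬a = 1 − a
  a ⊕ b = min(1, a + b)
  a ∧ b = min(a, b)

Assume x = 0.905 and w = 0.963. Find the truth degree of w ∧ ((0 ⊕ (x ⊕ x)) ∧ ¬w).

0.037

x ⊕ x = min(1, 0.905 + 0.905) = min(1, 1.810) = 1.000
0 ⊕ (x ⊕ x) = min(1, 0.000 + 1.000) = min(1, 1.000) = 1.000
¬w = 1 − 0.963 = 0.037
(0 ⊕ (x ⊕ x)) ∧ ¬w = min(1.000, 0.037) = 0.037
w ∧ ((0 ⊕ (x ⊕ x)) ∧ ¬w) = min(0.963, 0.037) = 0.037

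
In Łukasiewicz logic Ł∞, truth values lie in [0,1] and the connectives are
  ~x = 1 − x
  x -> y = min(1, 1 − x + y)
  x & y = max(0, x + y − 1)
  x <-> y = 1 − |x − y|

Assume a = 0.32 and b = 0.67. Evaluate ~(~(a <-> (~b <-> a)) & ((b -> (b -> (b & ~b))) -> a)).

0.67

~b = 1 − 0.67 = 0.33
~b <-> a = 1 − |0.33 − 0.32| = 1 − 0.01 = 0.99
a <-> (~b <-> a) = 1 − |0.32 − 0.99| = 1 − 0.67 = 0.33
~(a <-> (~b <-> a)) = 1 − 0.33 = 0.67
b & ~b = max(0, 0.67 + 0.33 − 1) = max(0, 0.00) = 0.00
b -> (b & ~b) = min(1, 1 − 0.67 + 0.00) = min(1, 0.33) = 0.33
b -> (b -> (b & ~b)) = min(1, 1 − 0.67 + 0.33) = min(1, 0.66) = 0.66
(b -> (b -> (b & ~b))) -> a = min(1, 1 − 0.66 + 0.32) = min(1, 0.66) = 0.66
~(a <-> (~b <-> a)) & ((b -> (b -> (b & ~b))) -> a) = max(0, 0.67 + 0.66 − 1) = max(0, 0.33) = 0.33
~(~(a <-> (~b <-> a)) & ((b -> (b -> (b & ~b))) -> a)) = 1 − 0.33 = 0.67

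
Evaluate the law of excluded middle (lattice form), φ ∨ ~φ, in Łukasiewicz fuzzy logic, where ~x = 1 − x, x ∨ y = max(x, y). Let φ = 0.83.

~φ = 1 − 0.83 = 0.17
φ ∨ ~φ = max(0.83, 0.17) = 0.83
(The value 0.83 < 1 shows this instance is not satisfied; not a Ł∞-tautology — its value is max(a, 1−a).)

0.83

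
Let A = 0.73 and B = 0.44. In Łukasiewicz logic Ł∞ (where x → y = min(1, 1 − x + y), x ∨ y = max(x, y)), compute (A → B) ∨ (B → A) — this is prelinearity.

A → B = min(1, 1 − 0.73 + 0.44) = min(1, 0.71) = 0.71
B → A = min(1, 1 − 0.44 + 0.73) = min(1, 1.29) = 1.00
(A → B) ∨ (B → A) = max(0.71, 1.00) = 1.00
(As expected: a Ł∞-tautology — holds in every MV-chain.)

1.00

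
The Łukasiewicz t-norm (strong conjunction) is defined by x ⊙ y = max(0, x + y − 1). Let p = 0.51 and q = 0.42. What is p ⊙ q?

p ⊙ q = max(0, 0.51 + 0.42 − 1) = max(0, -0.07) = 0.00
For comparison, the Gödel (minimum) t-norm min(x, y) would give 0.42.

0.00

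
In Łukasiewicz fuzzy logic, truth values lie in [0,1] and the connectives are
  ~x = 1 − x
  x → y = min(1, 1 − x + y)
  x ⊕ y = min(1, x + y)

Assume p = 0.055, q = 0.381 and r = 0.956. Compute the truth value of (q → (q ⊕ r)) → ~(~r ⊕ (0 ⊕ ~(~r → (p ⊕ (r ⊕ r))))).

q ⊕ r = min(1, 0.381 + 0.956) = min(1, 1.337) = 1.000
q → (q ⊕ r) = min(1, 1 − 0.381 + 1.000) = min(1, 1.619) = 1.000
~r = 1 − 0.956 = 0.044
r ⊕ r = min(1, 0.956 + 0.956) = min(1, 1.912) = 1.000
p ⊕ (r ⊕ r) = min(1, 0.055 + 1.000) = min(1, 1.055) = 1.000
~r → (p ⊕ (r ⊕ r)) = min(1, 1 − 0.044 + 1.000) = min(1, 1.956) = 1.000
~(~r → (p ⊕ (r ⊕ r))) = 1 − 1.000 = 0.000
0 ⊕ ~(~r → (p ⊕ (r ⊕ r))) = min(1, 0.000 + 0.000) = min(1, 0.000) = 0.000
~r ⊕ (0 ⊕ ~(~r → (p ⊕ (r ⊕ r)))) = min(1, 0.044 + 0.000) = min(1, 0.044) = 0.044
~(~r ⊕ (0 ⊕ ~(~r → (p ⊕ (r ⊕ r))))) = 1 − 0.044 = 0.956
(q → (q ⊕ r)) → ~(~r ⊕ (0 ⊕ ~(~r → (p ⊕ (r ⊕ r))))) = min(1, 1 − 1.000 + 0.956) = min(1, 0.956) = 0.956

0.956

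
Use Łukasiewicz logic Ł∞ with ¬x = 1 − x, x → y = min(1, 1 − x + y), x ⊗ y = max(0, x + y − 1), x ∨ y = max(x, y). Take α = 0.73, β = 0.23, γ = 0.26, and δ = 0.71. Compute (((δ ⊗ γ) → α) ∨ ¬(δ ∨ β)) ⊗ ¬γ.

δ ⊗ γ = max(0, 0.71 + 0.26 − 1) = max(0, -0.03) = 0.00
(δ ⊗ γ) → α = min(1, 1 − 0.00 + 0.73) = min(1, 1.73) = 1.00
δ ∨ β = max(0.71, 0.23) = 0.71
¬(δ ∨ β) = 1 − 0.71 = 0.29
((δ ⊗ γ) → α) ∨ ¬(δ ∨ β) = max(1.00, 0.29) = 1.00
¬γ = 1 − 0.26 = 0.74
(((δ ⊗ γ) → α) ∨ ¬(δ ∨ β)) ⊗ ¬γ = max(0, 1.00 + 0.74 − 1) = max(0, 0.74) = 0.74

0.74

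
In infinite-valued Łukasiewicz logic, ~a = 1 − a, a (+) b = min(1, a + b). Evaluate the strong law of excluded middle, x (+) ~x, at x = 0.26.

~x = 1 − 0.26 = 0.74
x (+) ~x = min(1, 0.26 + 0.74) = min(1, 1.00) = 1.00
(As expected: always 1 in Ł∞ since a ⊕ (1−a) = 1.)

1.00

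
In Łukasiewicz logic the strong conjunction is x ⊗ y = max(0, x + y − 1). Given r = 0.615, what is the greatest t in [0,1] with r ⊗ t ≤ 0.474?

The residuum of the Łukasiewicz t-norm gives the supremum: min(1, 1 − 0.615 + 0.474).
1 − 0.615 + 0.474 = 0.859, so t = min(1, 0.859) = 0.859.
Check: 0.615 ⊗ 0.859 = max(0, 0.474) = 0.474 ≤ 0.474.

0.859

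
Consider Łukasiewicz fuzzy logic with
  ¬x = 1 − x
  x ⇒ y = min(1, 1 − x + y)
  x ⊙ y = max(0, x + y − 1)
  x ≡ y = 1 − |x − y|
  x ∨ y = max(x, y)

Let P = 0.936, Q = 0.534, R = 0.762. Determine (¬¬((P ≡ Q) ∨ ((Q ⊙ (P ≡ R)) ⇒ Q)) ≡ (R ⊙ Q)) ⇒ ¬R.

0.942

P ≡ Q = 1 − |0.936 − 0.534| = 1 − 0.402 = 0.598
P ≡ R = 1 − |0.936 − 0.762| = 1 − 0.174 = 0.826
Q ⊙ (P ≡ R) = max(0, 0.534 + 0.826 − 1) = max(0, 0.360) = 0.360
(Q ⊙ (P ≡ R)) ⇒ Q = min(1, 1 − 0.360 + 0.534) = min(1, 1.174) = 1.000
(P ≡ Q) ∨ ((Q ⊙ (P ≡ R)) ⇒ Q) = max(0.598, 1.000) = 1.000
¬((P ≡ Q) ∨ ((Q ⊙ (P ≡ R)) ⇒ Q)) = 1 − 1.000 = 0.000
¬¬((P ≡ Q) ∨ ((Q ⊙ (P ≡ R)) ⇒ Q)) = 1 − 0.000 = 1.000
R ⊙ Q = max(0, 0.762 + 0.534 − 1) = max(0, 0.296) = 0.296
¬¬((P ≡ Q) ∨ ((Q ⊙ (P ≡ R)) ⇒ Q)) ≡ (R ⊙ Q) = 1 − |1.000 − 0.296| = 1 − 0.704 = 0.296
¬R = 1 − 0.762 = 0.238
(¬¬((P ≡ Q) ∨ ((Q ⊙ (P ≡ R)) ⇒ Q)) ≡ (R ⊙ Q)) ⇒ ¬R = min(1, 1 − 0.296 + 0.238) = min(1, 0.942) = 0.942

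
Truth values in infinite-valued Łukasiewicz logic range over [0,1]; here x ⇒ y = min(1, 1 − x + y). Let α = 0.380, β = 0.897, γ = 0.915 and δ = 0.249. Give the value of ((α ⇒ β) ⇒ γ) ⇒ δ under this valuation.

0.334

α ⇒ β = min(1, 1 − 0.380 + 0.897) = min(1, 1.517) = 1.000
(α ⇒ β) ⇒ γ = min(1, 1 − 1.000 + 0.915) = min(1, 0.915) = 0.915
((α ⇒ β) ⇒ γ) ⇒ δ = min(1, 1 − 0.915 + 0.249) = min(1, 0.334) = 0.334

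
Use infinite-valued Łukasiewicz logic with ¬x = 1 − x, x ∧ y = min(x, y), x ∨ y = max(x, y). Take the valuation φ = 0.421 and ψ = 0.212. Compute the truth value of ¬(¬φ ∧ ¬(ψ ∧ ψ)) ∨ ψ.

¬φ = 1 − 0.421 = 0.579
ψ ∧ ψ = min(0.212, 0.212) = 0.212
¬(ψ ∧ ψ) = 1 − 0.212 = 0.788
¬φ ∧ ¬(ψ ∧ ψ) = min(0.579, 0.788) = 0.579
¬(¬φ ∧ ¬(ψ ∧ ψ)) = 1 − 0.579 = 0.421
¬(¬φ ∧ ¬(ψ ∧ ψ)) ∨ ψ = max(0.421, 0.212) = 0.421

0.421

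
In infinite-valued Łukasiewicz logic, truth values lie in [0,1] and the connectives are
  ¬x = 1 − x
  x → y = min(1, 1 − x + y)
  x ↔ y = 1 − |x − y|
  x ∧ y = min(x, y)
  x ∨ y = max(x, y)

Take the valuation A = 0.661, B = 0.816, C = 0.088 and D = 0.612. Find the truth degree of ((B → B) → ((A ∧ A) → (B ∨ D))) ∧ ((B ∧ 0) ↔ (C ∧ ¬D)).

B → B = min(1, 1 − 0.816 + 0.816) = min(1, 1.000) = 1.000
A ∧ A = min(0.661, 0.661) = 0.661
B ∨ D = max(0.816, 0.612) = 0.816
(A ∧ A) → (B ∨ D) = min(1, 1 − 0.661 + 0.816) = min(1, 1.155) = 1.000
(B → B) → ((A ∧ A) → (B ∨ D)) = min(1, 1 − 1.000 + 1.000) = min(1, 1.000) = 1.000
B ∧ 0 = min(0.816, 0.000) = 0.000
¬D = 1 − 0.612 = 0.388
C ∧ ¬D = min(0.088, 0.388) = 0.088
(B ∧ 0) ↔ (C ∧ ¬D) = 1 − |0.000 − 0.088| = 1 − 0.088 = 0.912
((B → B) → ((A ∧ A) → (B ∨ D))) ∧ ((B ∧ 0) ↔ (C ∧ ¬D)) = min(1.000, 0.912) = 0.912

0.912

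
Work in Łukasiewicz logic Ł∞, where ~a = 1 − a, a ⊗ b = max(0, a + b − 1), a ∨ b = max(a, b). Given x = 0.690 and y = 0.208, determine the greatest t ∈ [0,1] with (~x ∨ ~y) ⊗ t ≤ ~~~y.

~x = 1 − 0.690 = 0.310
~y = 1 − 0.208 = 0.792
~x ∨ ~y = max(0.310, 0.792) = 0.792
So the left factor is ~x ∨ ~y = 0.792.
~~y = 1 − 0.792 = 0.208
~~~y = 1 − 0.208 = 0.792
So the right-hand bound is ~~~y = 0.792.
The residuum of the Łukasiewicz t-norm gives the supremum: min(1, 1 − 0.792 + 0.792).
1 − 0.792 + 0.792 = 1.000, so t = min(1, 1.000) = 1.000.
Check: 0.792 ⊗ 1.000 = max(0, 0.792) = 0.792 ≤ 0.792.

1.000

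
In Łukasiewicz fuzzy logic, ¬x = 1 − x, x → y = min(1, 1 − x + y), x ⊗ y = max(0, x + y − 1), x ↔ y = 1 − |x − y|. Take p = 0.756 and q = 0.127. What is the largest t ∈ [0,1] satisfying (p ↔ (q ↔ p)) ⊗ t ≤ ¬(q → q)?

0.385

q ↔ p = 1 − |0.127 − 0.756| = 1 − 0.629 = 0.371
p ↔ (q ↔ p) = 1 − |0.756 − 0.371| = 1 − 0.385 = 0.615
So the left factor is p ↔ (q ↔ p) = 0.615.
q → q = min(1, 1 − 0.127 + 0.127) = min(1, 1.000) = 1.000
¬(q → q) = 1 − 1.000 = 0.000
So the right-hand bound is ¬(q → q) = 0.000.
The residuum of the Łukasiewicz t-norm gives the supremum: min(1, 1 − 0.615 + 0.000).
1 − 0.615 + 0.000 = 0.385, so t = min(1, 0.385) = 0.385.
Check: 0.615 ⊗ 0.385 = max(0, 0.000) = 0.000 ≤ 0.000.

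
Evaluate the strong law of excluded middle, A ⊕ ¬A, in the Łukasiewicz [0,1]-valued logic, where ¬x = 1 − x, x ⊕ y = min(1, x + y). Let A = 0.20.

1.00

¬A = 1 − 0.20 = 0.80
A ⊕ ¬A = min(1, 0.20 + 0.80) = min(1, 1.00) = 1.00
(As expected: always 1 in Ł∞ since a ⊕ (1−a) = 1.)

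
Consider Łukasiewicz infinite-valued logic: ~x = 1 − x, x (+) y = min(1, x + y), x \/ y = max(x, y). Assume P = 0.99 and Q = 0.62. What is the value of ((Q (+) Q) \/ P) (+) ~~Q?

Q (+) Q = min(1, 0.62 + 0.62) = min(1, 1.24) = 1.00
(Q (+) Q) \/ P = max(1.00, 0.99) = 1.00
~Q = 1 − 0.62 = 0.38
~~Q = 1 − 0.38 = 0.62
((Q (+) Q) \/ P) (+) ~~Q = min(1, 1.00 + 0.62) = min(1, 1.62) = 1.00

1.00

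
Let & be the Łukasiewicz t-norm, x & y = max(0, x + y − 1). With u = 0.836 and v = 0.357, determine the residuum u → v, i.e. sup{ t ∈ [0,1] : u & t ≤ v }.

0.521

The residuum of the Łukasiewicz t-norm gives the supremum: min(1, 1 − 0.836 + 0.357).
1 − 0.836 + 0.357 = 0.521, so t = min(1, 0.521) = 0.521.
Check: 0.836 & 0.521 = max(0, 0.357) = 0.357 ≤ 0.357.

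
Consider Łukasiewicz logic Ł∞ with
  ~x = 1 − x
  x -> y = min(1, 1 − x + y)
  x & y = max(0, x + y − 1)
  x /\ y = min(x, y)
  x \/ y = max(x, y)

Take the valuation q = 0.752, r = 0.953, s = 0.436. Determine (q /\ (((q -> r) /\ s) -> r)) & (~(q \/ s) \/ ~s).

q -> r = min(1, 1 − 0.752 + 0.953) = min(1, 1.201) = 1.000
(q -> r) /\ s = min(1.000, 0.436) = 0.436
((q -> r) /\ s) -> r = min(1, 1 − 0.436 + 0.953) = min(1, 1.517) = 1.000
q /\ (((q -> r) /\ s) -> r) = min(0.752, 1.000) = 0.752
q \/ s = max(0.752, 0.436) = 0.752
~(q \/ s) = 1 − 0.752 = 0.248
~s = 1 − 0.436 = 0.564
~(q \/ s) \/ ~s = max(0.248, 0.564) = 0.564
(q /\ (((q -> r) /\ s) -> r)) & (~(q \/ s) \/ ~s) = max(0, 0.752 + 0.564 − 1) = max(0, 0.316) = 0.316

0.316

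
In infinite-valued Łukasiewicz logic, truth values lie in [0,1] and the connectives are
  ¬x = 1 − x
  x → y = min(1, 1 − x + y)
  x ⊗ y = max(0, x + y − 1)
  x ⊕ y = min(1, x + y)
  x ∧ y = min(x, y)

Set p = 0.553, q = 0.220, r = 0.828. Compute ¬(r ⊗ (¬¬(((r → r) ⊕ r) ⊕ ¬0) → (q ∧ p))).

r → r = min(1, 1 − 0.828 + 0.828) = min(1, 1.000) = 1.000
(r → r) ⊕ r = min(1, 1.000 + 0.828) = min(1, 1.828) = 1.000
¬0 = 1 − 0.000 = 1.000
((r → r) ⊕ r) ⊕ ¬0 = min(1, 1.000 + 1.000) = min(1, 2.000) = 1.000
¬(((r → r) ⊕ r) ⊕ ¬0) = 1 − 1.000 = 0.000
¬¬(((r → r) ⊕ r) ⊕ ¬0) = 1 − 0.000 = 1.000
q ∧ p = min(0.220, 0.553) = 0.220
¬¬(((r → r) ⊕ r) ⊕ ¬0) → (q ∧ p) = min(1, 1 − 1.000 + 0.220) = min(1, 0.220) = 0.220
r ⊗ (¬¬(((r → r) ⊕ r) ⊕ ¬0) → (q ∧ p)) = max(0, 0.828 + 0.220 − 1) = max(0, 0.048) = 0.048
¬(r ⊗ (¬¬(((r → r) ⊕ r) ⊕ ¬0) → (q ∧ p))) = 1 − 0.048 = 0.952

0.952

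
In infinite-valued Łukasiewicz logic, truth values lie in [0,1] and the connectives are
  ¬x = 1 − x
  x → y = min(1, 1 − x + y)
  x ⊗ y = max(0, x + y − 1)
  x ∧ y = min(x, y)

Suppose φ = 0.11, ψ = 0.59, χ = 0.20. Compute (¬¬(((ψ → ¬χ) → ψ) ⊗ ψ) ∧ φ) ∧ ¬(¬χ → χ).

0.11

¬χ = 1 − 0.20 = 0.80
ψ → ¬χ = min(1, 1 − 0.59 + 0.80) = min(1, 1.21) = 1.00
(ψ → ¬χ) → ψ = min(1, 1 − 1.00 + 0.59) = min(1, 0.59) = 0.59
((ψ → ¬χ) → ψ) ⊗ ψ = max(0, 0.59 + 0.59 − 1) = max(0, 0.18) = 0.18
¬(((ψ → ¬χ) → ψ) ⊗ ψ) = 1 − 0.18 = 0.82
¬¬(((ψ → ¬χ) → ψ) ⊗ ψ) = 1 − 0.82 = 0.18
¬¬(((ψ → ¬χ) → ψ) ⊗ ψ) ∧ φ = min(0.18, 0.11) = 0.11
¬χ → χ = min(1, 1 − 0.80 + 0.20) = min(1, 0.40) = 0.40
¬(¬χ → χ) = 1 − 0.40 = 0.60
(¬¬(((ψ → ¬χ) → ψ) ⊗ ψ) ∧ φ) ∧ ¬(¬χ → χ) = min(0.11, 0.60) = 0.11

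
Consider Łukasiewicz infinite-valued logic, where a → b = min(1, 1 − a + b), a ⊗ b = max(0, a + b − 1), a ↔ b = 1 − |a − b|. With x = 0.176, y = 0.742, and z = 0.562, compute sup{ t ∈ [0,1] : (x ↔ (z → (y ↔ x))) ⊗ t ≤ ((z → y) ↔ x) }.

y ↔ x = 1 − |0.742 − 0.176| = 1 − 0.566 = 0.434
z → (y ↔ x) = min(1, 1 − 0.562 + 0.434) = min(1, 0.872) = 0.872
x ↔ (z → (y ↔ x)) = 1 − |0.176 − 0.872| = 1 − 0.696 = 0.304
So the left factor is x ↔ (z → (y ↔ x)) = 0.304.
z → y = min(1, 1 − 0.562 + 0.742) = min(1, 1.180) = 1.000
(z → y) ↔ x = 1 − |1.000 − 0.176| = 1 − 0.824 = 0.176
So the right-hand bound is (z → y) ↔ x = 0.176.
The residuum of the Łukasiewicz t-norm gives the supremum: min(1, 1 − 0.304 + 0.176).
1 − 0.304 + 0.176 = 0.872, so t = min(1, 0.872) = 0.872.
Check: 0.304 ⊗ 0.872 = max(0, 0.176) = 0.176 ≤ 0.176.

0.872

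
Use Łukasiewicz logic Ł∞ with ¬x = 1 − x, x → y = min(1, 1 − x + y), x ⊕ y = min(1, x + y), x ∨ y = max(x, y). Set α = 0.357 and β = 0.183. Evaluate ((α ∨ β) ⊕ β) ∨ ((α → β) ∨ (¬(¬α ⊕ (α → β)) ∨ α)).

0.826

α ∨ β = max(0.357, 0.183) = 0.357
(α ∨ β) ⊕ β = min(1, 0.357 + 0.183) = min(1, 0.540) = 0.540
α → β = min(1, 1 − 0.357 + 0.183) = min(1, 0.826) = 0.826
¬α = 1 − 0.357 = 0.643
¬α ⊕ (α → β) = min(1, 0.643 + 0.826) = min(1, 1.469) = 1.000
¬(¬α ⊕ (α → β)) = 1 − 1.000 = 0.000
¬(¬α ⊕ (α → β)) ∨ α = max(0.000, 0.357) = 0.357
(α → β) ∨ (¬(¬α ⊕ (α → β)) ∨ α) = max(0.826, 0.357) = 0.826
((α ∨ β) ⊕ β) ∨ ((α → β) ∨ (¬(¬α ⊕ (α → β)) ∨ α)) = max(0.540, 0.826) = 0.826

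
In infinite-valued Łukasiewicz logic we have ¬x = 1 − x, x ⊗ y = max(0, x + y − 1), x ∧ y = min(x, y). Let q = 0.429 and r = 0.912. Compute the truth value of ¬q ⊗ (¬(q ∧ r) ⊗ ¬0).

0.142

¬q = 1 − 0.429 = 0.571
q ∧ r = min(0.429, 0.912) = 0.429
¬(q ∧ r) = 1 − 0.429 = 0.571
¬0 = 1 − 0.000 = 1.000
¬(q ∧ r) ⊗ ¬0 = max(0, 0.571 + 1.000 − 1) = max(0, 0.571) = 0.571
¬q ⊗ (¬(q ∧ r) ⊗ ¬0) = max(0, 0.571 + 0.571 − 1) = max(0, 0.142) = 0.142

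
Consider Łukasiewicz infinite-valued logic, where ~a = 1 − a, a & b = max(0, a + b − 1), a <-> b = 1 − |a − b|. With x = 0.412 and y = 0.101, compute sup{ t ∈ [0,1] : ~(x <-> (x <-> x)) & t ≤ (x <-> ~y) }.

x <-> x = 1 − |0.412 − 0.412| = 1 − 0.000 = 1.000
x <-> (x <-> x) = 1 − |0.412 − 1.000| = 1 − 0.588 = 0.412
~(x <-> (x <-> x)) = 1 − 0.412 = 0.588
So the left factor is ~(x <-> (x <-> x)) = 0.588.
~y = 1 − 0.101 = 0.899
x <-> ~y = 1 − |0.412 − 0.899| = 1 − 0.487 = 0.513
So the right-hand bound is x <-> ~y = 0.513.
The residuum of the Łukasiewicz t-norm gives the supremum: min(1, 1 − 0.588 + 0.513).
1 − 0.588 + 0.513 = 0.925, so t = min(1, 0.925) = 0.925.
Check: 0.588 & 0.925 = max(0, 0.513) = 0.513 ≤ 0.513.

0.925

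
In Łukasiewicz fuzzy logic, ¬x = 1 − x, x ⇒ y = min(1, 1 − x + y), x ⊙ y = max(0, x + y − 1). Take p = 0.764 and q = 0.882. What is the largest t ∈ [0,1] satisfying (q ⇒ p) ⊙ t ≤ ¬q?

0.236

q ⇒ p = min(1, 1 − 0.882 + 0.764) = min(1, 0.882) = 0.882
So the left factor is q ⇒ p = 0.882.
¬q = 1 − 0.882 = 0.118
So the right-hand bound is ¬q = 0.118.
The residuum of the Łukasiewicz t-norm gives the supremum: min(1, 1 − 0.882 + 0.118).
1 − 0.882 + 0.118 = 0.236, so t = min(1, 0.236) = 0.236.
Check: 0.882 ⊙ 0.236 = max(0, 0.118) = 0.118 ≤ 0.118.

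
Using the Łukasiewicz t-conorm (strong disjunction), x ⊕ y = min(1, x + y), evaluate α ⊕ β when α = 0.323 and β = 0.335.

α ⊕ β = min(1, 0.323 + 0.335) = min(1, 0.658) = 0.658
For comparison, the Gödel t-conorm max(x, y) would give 0.335.

0.658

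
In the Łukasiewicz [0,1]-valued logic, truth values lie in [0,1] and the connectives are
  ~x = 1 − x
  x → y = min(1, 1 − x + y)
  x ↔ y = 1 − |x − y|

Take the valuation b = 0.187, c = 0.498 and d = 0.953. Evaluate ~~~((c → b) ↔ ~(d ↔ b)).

c → b = min(1, 1 − 0.498 + 0.187) = min(1, 0.689) = 0.689
d ↔ b = 1 − |0.953 − 0.187| = 1 − 0.766 = 0.234
~(d ↔ b) = 1 − 0.234 = 0.766
(c → b) ↔ ~(d ↔ b) = 1 − |0.689 − 0.766| = 1 − 0.077 = 0.923
~((c → b) ↔ ~(d ↔ b)) = 1 − 0.923 = 0.077
~~((c → b) ↔ ~(d ↔ b)) = 1 − 0.077 = 0.923
~~~((c → b) ↔ ~(d ↔ b)) = 1 − 0.923 = 0.077

0.077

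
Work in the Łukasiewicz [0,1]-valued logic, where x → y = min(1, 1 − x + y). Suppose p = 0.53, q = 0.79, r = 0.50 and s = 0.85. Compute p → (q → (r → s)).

1.00

r → s = min(1, 1 − 0.50 + 0.85) = min(1, 1.35) = 1.00
q → (r → s) = min(1, 1 − 0.79 + 1.00) = min(1, 1.21) = 1.00
p → (q → (r → s)) = min(1, 1 − 0.53 + 1.00) = min(1, 1.47) = 1.00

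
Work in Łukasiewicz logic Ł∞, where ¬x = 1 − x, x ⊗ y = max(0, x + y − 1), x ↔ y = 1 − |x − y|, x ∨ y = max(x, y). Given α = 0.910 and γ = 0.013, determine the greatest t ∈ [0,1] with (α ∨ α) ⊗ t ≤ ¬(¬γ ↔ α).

0.167

α ∨ α = max(0.910, 0.910) = 0.910
So the left factor is α ∨ α = 0.910.
¬γ = 1 − 0.013 = 0.987
¬γ ↔ α = 1 − |0.987 − 0.910| = 1 − 0.077 = 0.923
¬(¬γ ↔ α) = 1 − 0.923 = 0.077
So the right-hand bound is ¬(¬γ ↔ α) = 0.077.
The residuum of the Łukasiewicz t-norm gives the supremum: min(1, 1 − 0.910 + 0.077).
1 − 0.910 + 0.077 = 0.167, so t = min(1, 0.167) = 0.167.
Check: 0.910 ⊗ 0.167 = max(0, 0.077) = 0.077 ≤ 0.077.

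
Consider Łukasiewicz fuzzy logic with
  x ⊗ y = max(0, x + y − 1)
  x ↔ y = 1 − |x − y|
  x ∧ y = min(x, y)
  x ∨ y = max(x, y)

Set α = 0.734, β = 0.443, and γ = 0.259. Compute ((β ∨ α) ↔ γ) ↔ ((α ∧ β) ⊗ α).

β ∨ α = max(0.443, 0.734) = 0.734
(β ∨ α) ↔ γ = 1 − |0.734 − 0.259| = 1 − 0.475 = 0.525
α ∧ β = min(0.734, 0.443) = 0.443
(α ∧ β) ⊗ α = max(0, 0.443 + 0.734 − 1) = max(0, 0.177) = 0.177
((β ∨ α) ↔ γ) ↔ ((α ∧ β) ⊗ α) = 1 − |0.525 − 0.177| = 1 − 0.348 = 0.652

0.652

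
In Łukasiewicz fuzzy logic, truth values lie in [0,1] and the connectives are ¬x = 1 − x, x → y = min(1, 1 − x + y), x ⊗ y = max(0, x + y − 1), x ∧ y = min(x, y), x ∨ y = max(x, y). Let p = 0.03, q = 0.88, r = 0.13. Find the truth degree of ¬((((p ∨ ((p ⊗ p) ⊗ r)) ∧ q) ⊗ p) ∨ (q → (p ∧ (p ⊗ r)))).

0.88

p ⊗ p = max(0, 0.03 + 0.03 − 1) = max(0, -0.94) = 0.00
(p ⊗ p) ⊗ r = max(0, 0.00 + 0.13 − 1) = max(0, -0.87) = 0.00
p ∨ ((p ⊗ p) ⊗ r) = max(0.03, 0.00) = 0.03
(p ∨ ((p ⊗ p) ⊗ r)) ∧ q = min(0.03, 0.88) = 0.03
((p ∨ ((p ⊗ p) ⊗ r)) ∧ q) ⊗ p = max(0, 0.03 + 0.03 − 1) = max(0, -0.94) = 0.00
p ⊗ r = max(0, 0.03 + 0.13 − 1) = max(0, -0.84) = 0.00
p ∧ (p ⊗ r) = min(0.03, 0.00) = 0.00
q → (p ∧ (p ⊗ r)) = min(1, 1 − 0.88 + 0.00) = min(1, 0.12) = 0.12
(((p ∨ ((p ⊗ p) ⊗ r)) ∧ q) ⊗ p) ∨ (q → (p ∧ (p ⊗ r))) = max(0.00, 0.12) = 0.12
¬((((p ∨ ((p ⊗ p) ⊗ r)) ∧ q) ⊗ p) ∨ (q → (p ∧ (p ⊗ r)))) = 1 − 0.12 = 0.88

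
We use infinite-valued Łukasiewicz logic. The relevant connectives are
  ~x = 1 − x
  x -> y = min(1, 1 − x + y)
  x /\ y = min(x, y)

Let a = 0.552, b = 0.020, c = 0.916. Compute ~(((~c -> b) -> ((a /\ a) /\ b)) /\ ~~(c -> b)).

~c = 1 − 0.916 = 0.084
~c -> b = min(1, 1 − 0.084 + 0.020) = min(1, 0.936) = 0.936
a /\ a = min(0.552, 0.552) = 0.552
(a /\ a) /\ b = min(0.552, 0.020) = 0.020
(~c -> b) -> ((a /\ a) /\ b) = min(1, 1 − 0.936 + 0.020) = min(1, 0.084) = 0.084
c -> b = min(1, 1 − 0.916 + 0.020) = min(1, 0.104) = 0.104
~(c -> b) = 1 − 0.104 = 0.896
~~(c -> b) = 1 − 0.896 = 0.104
((~c -> b) -> ((a /\ a) /\ b)) /\ ~~(c -> b) = min(0.084, 0.104) = 0.084
~(((~c -> b) -> ((a /\ a) /\ b)) /\ ~~(c -> b)) = 1 − 0.084 = 0.916

0.916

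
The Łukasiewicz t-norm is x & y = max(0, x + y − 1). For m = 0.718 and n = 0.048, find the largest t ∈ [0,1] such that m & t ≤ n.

0.330

The residuum of the Łukasiewicz t-norm gives the supremum: min(1, 1 − 0.718 + 0.048).
1 − 0.718 + 0.048 = 0.330, so t = min(1, 0.330) = 0.330.
Check: 0.718 & 0.330 = max(0, 0.048) = 0.048 ≤ 0.048.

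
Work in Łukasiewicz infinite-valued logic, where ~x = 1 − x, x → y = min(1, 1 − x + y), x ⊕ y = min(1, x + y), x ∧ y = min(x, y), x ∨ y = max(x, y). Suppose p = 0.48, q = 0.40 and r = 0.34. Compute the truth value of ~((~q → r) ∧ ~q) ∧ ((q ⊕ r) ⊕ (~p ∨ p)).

0.40

~q = 1 − 0.40 = 0.60
~q → r = min(1, 1 − 0.60 + 0.34) = min(1, 0.74) = 0.74
(~q → r) ∧ ~q = min(0.74, 0.60) = 0.60
~((~q → r) ∧ ~q) = 1 − 0.60 = 0.40
q ⊕ r = min(1, 0.40 + 0.34) = min(1, 0.74) = 0.74
~p = 1 − 0.48 = 0.52
~p ∨ p = max(0.52, 0.48) = 0.52
(q ⊕ r) ⊕ (~p ∨ p) = min(1, 0.74 + 0.52) = min(1, 1.26) = 1.00
~((~q → r) ∧ ~q) ∧ ((q ⊕ r) ⊕ (~p ∨ p)) = min(0.40, 1.00) = 0.40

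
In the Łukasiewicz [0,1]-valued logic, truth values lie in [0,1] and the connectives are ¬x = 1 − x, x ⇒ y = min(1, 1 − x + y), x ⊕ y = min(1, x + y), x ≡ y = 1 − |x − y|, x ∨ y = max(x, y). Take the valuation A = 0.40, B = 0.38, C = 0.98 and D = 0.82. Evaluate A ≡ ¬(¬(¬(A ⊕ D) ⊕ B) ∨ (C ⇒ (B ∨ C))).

0.60

A ⊕ D = min(1, 0.40 + 0.82) = min(1, 1.22) = 1.00
¬(A ⊕ D) = 1 − 1.00 = 0.00
¬(A ⊕ D) ⊕ B = min(1, 0.00 + 0.38) = min(1, 0.38) = 0.38
¬(¬(A ⊕ D) ⊕ B) = 1 − 0.38 = 0.62
B ∨ C = max(0.38, 0.98) = 0.98
C ⇒ (B ∨ C) = min(1, 1 − 0.98 + 0.98) = min(1, 1.00) = 1.00
¬(¬(A ⊕ D) ⊕ B) ∨ (C ⇒ (B ∨ C)) = max(0.62, 1.00) = 1.00
¬(¬(¬(A ⊕ D) ⊕ B) ∨ (C ⇒ (B ∨ C))) = 1 − 1.00 = 0.00
A ≡ ¬(¬(¬(A ⊕ D) ⊕ B) ∨ (C ⇒ (B ∨ C))) = 1 − |0.40 − 0.00| = 1 − 0.40 = 0.60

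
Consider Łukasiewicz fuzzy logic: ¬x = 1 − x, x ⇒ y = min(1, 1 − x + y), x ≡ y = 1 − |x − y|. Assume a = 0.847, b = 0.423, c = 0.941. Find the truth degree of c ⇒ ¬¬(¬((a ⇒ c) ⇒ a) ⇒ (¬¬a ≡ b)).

a ⇒ c = min(1, 1 − 0.847 + 0.941) = min(1, 1.094) = 1.000
(a ⇒ c) ⇒ a = min(1, 1 − 1.000 + 0.847) = min(1, 0.847) = 0.847
¬((a ⇒ c) ⇒ a) = 1 − 0.847 = 0.153
¬a = 1 − 0.847 = 0.153
¬¬a = 1 − 0.153 = 0.847
¬¬a ≡ b = 1 − |0.847 − 0.423| = 1 − 0.424 = 0.576
¬((a ⇒ c) ⇒ a) ⇒ (¬¬a ≡ b) = min(1, 1 − 0.153 + 0.576) = min(1, 1.423) = 1.000
¬(¬((a ⇒ c) ⇒ a) ⇒ (¬¬a ≡ b)) = 1 − 1.000 = 0.000
¬¬(¬((a ⇒ c) ⇒ a) ⇒ (¬¬a ≡ b)) = 1 − 0.000 = 1.000
c ⇒ ¬¬(¬((a ⇒ c) ⇒ a) ⇒ (¬¬a ≡ b)) = min(1, 1 − 0.941 + 1.000) = min(1, 1.059) = 1.000

1.000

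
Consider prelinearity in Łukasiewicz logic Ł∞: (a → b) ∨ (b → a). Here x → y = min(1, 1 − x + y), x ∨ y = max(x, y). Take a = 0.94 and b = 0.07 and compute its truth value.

a → b = min(1, 1 − 0.94 + 0.07) = min(1, 0.13) = 0.13
b → a = min(1, 1 − 0.07 + 0.94) = min(1, 1.87) = 1.00
(a → b) ∨ (b → a) = max(0.13, 1.00) = 1.00
(As expected: a Ł∞-tautology — holds in every MV-chain.)

1.00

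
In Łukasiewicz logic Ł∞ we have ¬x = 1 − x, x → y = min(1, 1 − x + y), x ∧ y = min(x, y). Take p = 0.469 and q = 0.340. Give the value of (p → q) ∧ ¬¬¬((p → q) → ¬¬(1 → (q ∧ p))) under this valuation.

0.531

p → q = min(1, 1 − 0.469 + 0.340) = min(1, 0.871) = 0.871
q ∧ p = min(0.340, 0.469) = 0.340
1 → (q ∧ p) = min(1, 1 − 1.000 + 0.340) = min(1, 0.340) = 0.340
¬(1 → (q ∧ p)) = 1 − 0.340 = 0.660
¬¬(1 → (q ∧ p)) = 1 − 0.660 = 0.340
(p → q) → ¬¬(1 → (q ∧ p)) = min(1, 1 − 0.871 + 0.340) = min(1, 0.469) = 0.469
¬((p → q) → ¬¬(1 → (q ∧ p))) = 1 − 0.469 = 0.531
¬¬((p → q) → ¬¬(1 → (q ∧ p))) = 1 − 0.531 = 0.469
¬¬¬((p → q) → ¬¬(1 → (q ∧ p))) = 1 − 0.469 = 0.531
(p → q) ∧ ¬¬¬((p → q) → ¬¬(1 → (q ∧ p))) = min(0.871, 0.531) = 0.531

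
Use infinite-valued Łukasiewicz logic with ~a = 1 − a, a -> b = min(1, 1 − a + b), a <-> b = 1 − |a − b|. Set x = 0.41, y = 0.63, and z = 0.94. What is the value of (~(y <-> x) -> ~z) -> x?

y <-> x = 1 − |0.63 − 0.41| = 1 − 0.22 = 0.78
~(y <-> x) = 1 − 0.78 = 0.22
~z = 1 − 0.94 = 0.06
~(y <-> x) -> ~z = min(1, 1 − 0.22 + 0.06) = min(1, 0.84) = 0.84
(~(y <-> x) -> ~z) -> x = min(1, 1 − 0.84 + 0.41) = min(1, 0.57) = 0.57

0.57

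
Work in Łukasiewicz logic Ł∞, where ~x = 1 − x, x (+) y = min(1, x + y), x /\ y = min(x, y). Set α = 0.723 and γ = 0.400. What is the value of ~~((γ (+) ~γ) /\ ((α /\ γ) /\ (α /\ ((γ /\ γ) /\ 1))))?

~γ = 1 − 0.400 = 0.600
γ (+) ~γ = min(1, 0.400 + 0.600) = min(1, 1.000) = 1.000
α /\ γ = min(0.723, 0.400) = 0.400
γ /\ γ = min(0.400, 0.400) = 0.400
(γ /\ γ) /\ 1 = min(0.400, 1.000) = 0.400
α /\ ((γ /\ γ) /\ 1) = min(0.723, 0.400) = 0.400
(α /\ γ) /\ (α /\ ((γ /\ γ) /\ 1)) = min(0.400, 0.400) = 0.400
(γ (+) ~γ) /\ ((α /\ γ) /\ (α /\ ((γ /\ γ) /\ 1))) = min(1.000, 0.400) = 0.400
~((γ (+) ~γ) /\ ((α /\ γ) /\ (α /\ ((γ /\ γ) /\ 1)))) = 1 − 0.400 = 0.600
~~((γ (+) ~γ) /\ ((α /\ γ) /\ (α /\ ((γ /\ γ) /\ 1)))) = 1 − 0.600 = 0.400

0.400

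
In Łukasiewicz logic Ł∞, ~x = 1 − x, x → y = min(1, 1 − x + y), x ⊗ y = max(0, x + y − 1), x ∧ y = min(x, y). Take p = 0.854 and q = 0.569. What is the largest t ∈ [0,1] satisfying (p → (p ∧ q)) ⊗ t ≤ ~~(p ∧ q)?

0.854

p ∧ q = min(0.854, 0.569) = 0.569
p → (p ∧ q) = min(1, 1 − 0.854 + 0.569) = min(1, 0.715) = 0.715
So the left factor is p → (p ∧ q) = 0.715.
~(p ∧ q) = 1 − 0.569 = 0.431
~~(p ∧ q) = 1 − 0.431 = 0.569
So the right-hand bound is ~~(p ∧ q) = 0.569.
The residuum of the Łukasiewicz t-norm gives the supremum: min(1, 1 − 0.715 + 0.569).
1 − 0.715 + 0.569 = 0.854, so t = min(1, 0.854) = 0.854.
Check: 0.715 ⊗ 0.854 = max(0, 0.569) = 0.569 ≤ 0.569.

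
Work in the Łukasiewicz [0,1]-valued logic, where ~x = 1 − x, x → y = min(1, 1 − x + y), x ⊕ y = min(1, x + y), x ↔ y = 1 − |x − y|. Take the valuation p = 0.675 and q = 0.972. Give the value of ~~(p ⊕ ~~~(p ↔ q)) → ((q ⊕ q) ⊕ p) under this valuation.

p ↔ q = 1 − |0.675 − 0.972| = 1 − 0.297 = 0.703
~(p ↔ q) = 1 − 0.703 = 0.297
~~(p ↔ q) = 1 − 0.297 = 0.703
~~~(p ↔ q) = 1 − 0.703 = 0.297
p ⊕ ~~~(p ↔ q) = min(1, 0.675 + 0.297) = min(1, 0.972) = 0.972
~(p ⊕ ~~~(p ↔ q)) = 1 − 0.972 = 0.028
~~(p ⊕ ~~~(p ↔ q)) = 1 − 0.028 = 0.972
q ⊕ q = min(1, 0.972 + 0.972) = min(1, 1.944) = 1.000
(q ⊕ q) ⊕ p = min(1, 1.000 + 0.675) = min(1, 1.675) = 1.000
~~(p ⊕ ~~~(p ↔ q)) → ((q ⊕ q) ⊕ p) = min(1, 1 − 0.972 + 1.000) = min(1, 1.028) = 1.000

1.000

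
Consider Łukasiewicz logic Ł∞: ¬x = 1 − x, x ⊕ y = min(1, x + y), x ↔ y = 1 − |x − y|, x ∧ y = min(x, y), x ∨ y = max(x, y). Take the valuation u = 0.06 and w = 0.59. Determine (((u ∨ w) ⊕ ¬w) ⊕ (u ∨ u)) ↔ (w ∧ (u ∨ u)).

u ∨ w = max(0.06, 0.59) = 0.59
¬w = 1 − 0.59 = 0.41
(u ∨ w) ⊕ ¬w = min(1, 0.59 + 0.41) = min(1, 1.00) = 1.00
u ∨ u = max(0.06, 0.06) = 0.06
((u ∨ w) ⊕ ¬w) ⊕ (u ∨ u) = min(1, 1.00 + 0.06) = min(1, 1.06) = 1.00
w ∧ (u ∨ u) = min(0.59, 0.06) = 0.06
(((u ∨ w) ⊕ ¬w) ⊕ (u ∨ u)) ↔ (w ∧ (u ∨ u)) = 1 − |1.00 − 0.06| = 1 − 0.94 = 0.06

0.06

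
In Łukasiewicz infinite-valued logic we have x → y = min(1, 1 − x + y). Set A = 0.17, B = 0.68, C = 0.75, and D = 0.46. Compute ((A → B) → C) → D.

0.71

A → B = min(1, 1 − 0.17 + 0.68) = min(1, 1.51) = 1.00
(A → B) → C = min(1, 1 − 1.00 + 0.75) = min(1, 0.75) = 0.75
((A → B) → C) → D = min(1, 1 − 0.75 + 0.46) = min(1, 0.71) = 0.71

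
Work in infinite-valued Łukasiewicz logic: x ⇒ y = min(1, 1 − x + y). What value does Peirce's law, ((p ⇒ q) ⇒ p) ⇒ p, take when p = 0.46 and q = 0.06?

0.60

p ⇒ q = min(1, 1 − 0.46 + 0.06) = min(1, 0.60) = 0.60
(p ⇒ q) ⇒ p = min(1, 1 − 0.60 + 0.46) = min(1, 0.86) = 0.86
((p ⇒ q) ⇒ p) ⇒ p = min(1, 1 − 0.86 + 0.46) = min(1, 0.60) = 0.60
(The value 0.60 < 1 shows this instance is not satisfied; not a Ł∞-tautology in general.)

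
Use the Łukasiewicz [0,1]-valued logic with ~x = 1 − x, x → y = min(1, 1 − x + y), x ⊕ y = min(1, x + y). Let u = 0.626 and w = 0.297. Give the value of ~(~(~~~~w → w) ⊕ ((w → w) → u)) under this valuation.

~w = 1 − 0.297 = 0.703
~~w = 1 − 0.703 = 0.297
~~~w = 1 − 0.297 = 0.703
~~~~w = 1 − 0.703 = 0.297
~~~~w → w = min(1, 1 − 0.297 + 0.297) = min(1, 1.000) = 1.000
~(~~~~w → w) = 1 − 1.000 = 0.000
w → w = min(1, 1 − 0.297 + 0.297) = min(1, 1.000) = 1.000
(w → w) → u = min(1, 1 − 1.000 + 0.626) = min(1, 0.626) = 0.626
~(~~~~w → w) ⊕ ((w → w) → u) = min(1, 0.000 + 0.626) = min(1, 0.626) = 0.626
~(~(~~~~w → w) ⊕ ((w → w) → u)) = 1 − 0.626 = 0.374

0.374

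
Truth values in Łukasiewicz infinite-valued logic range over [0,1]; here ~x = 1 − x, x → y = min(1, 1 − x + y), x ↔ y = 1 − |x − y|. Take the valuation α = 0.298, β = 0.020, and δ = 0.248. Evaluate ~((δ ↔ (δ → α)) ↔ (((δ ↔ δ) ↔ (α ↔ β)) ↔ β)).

0.050

δ → α = min(1, 1 − 0.248 + 0.298) = min(1, 1.050) = 1.000
δ ↔ (δ → α) = 1 − |0.248 − 1.000| = 1 − 0.752 = 0.248
δ ↔ δ = 1 − |0.248 − 0.248| = 1 − 0.000 = 1.000
α ↔ β = 1 − |0.298 − 0.020| = 1 − 0.278 = 0.722
(δ ↔ δ) ↔ (α ↔ β) = 1 − |1.000 − 0.722| = 1 − 0.278 = 0.722
((δ ↔ δ) ↔ (α ↔ β)) ↔ β = 1 − |0.722 − 0.020| = 1 − 0.702 = 0.298
(δ ↔ (δ → α)) ↔ (((δ ↔ δ) ↔ (α ↔ β)) ↔ β) = 1 − |0.248 − 0.298| = 1 − 0.050 = 0.950
~((δ ↔ (δ → α)) ↔ (((δ ↔ δ) ↔ (α ↔ β)) ↔ β)) = 1 − 0.950 = 0.050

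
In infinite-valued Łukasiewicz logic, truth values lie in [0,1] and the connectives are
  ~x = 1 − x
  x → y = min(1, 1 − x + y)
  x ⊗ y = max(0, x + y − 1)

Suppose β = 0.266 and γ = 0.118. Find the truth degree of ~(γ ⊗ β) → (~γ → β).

0.384

γ ⊗ β = max(0, 0.118 + 0.266 − 1) = max(0, -0.616) = 0.000
~(γ ⊗ β) = 1 − 0.000 = 1.000
~γ = 1 − 0.118 = 0.882
~γ → β = min(1, 1 − 0.882 + 0.266) = min(1, 0.384) = 0.384
~(γ ⊗ β) → (~γ → β) = min(1, 1 − 1.000 + 0.384) = min(1, 0.384) = 0.384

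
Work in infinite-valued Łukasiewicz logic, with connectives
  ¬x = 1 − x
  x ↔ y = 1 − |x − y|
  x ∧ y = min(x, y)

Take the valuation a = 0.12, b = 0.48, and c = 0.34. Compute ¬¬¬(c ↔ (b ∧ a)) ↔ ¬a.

0.34

b ∧ a = min(0.48, 0.12) = 0.12
c ↔ (b ∧ a) = 1 − |0.34 − 0.12| = 1 − 0.22 = 0.78
¬(c ↔ (b ∧ a)) = 1 − 0.78 = 0.22
¬¬(c ↔ (b ∧ a)) = 1 − 0.22 = 0.78
¬¬¬(c ↔ (b ∧ a)) = 1 − 0.78 = 0.22
¬a = 1 − 0.12 = 0.88
¬¬¬(c ↔ (b ∧ a)) ↔ ¬a = 1 − |0.22 − 0.88| = 1 − 0.66 = 0.34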